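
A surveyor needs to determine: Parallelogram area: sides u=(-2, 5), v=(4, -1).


|u x v| = |(-2)*(-1) - 5*4|
= |2 - 20| = 18

18


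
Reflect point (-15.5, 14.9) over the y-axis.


Reflection over y-axis: (x,y) -> (-x,y)
(-15.5, 14.9) -> (15.5, 14.9)

(15.5, 14.9)


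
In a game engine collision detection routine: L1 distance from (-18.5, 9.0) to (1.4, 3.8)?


|(-18.5)-1.4| + |9-3.8| = 19.9 + 5.2 = 25.1

25.1


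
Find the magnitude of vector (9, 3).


|u| = sqrt(9^2 + 3^2) = sqrt(90) = 9.4868

9.4868


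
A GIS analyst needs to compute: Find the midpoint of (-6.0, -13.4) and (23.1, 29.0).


M = (((-6)+23.1)/2, ((-13.4)+29)/2)
= (8.55, 7.8)

(8.55, 7.8)


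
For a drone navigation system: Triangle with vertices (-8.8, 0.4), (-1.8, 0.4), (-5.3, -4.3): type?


Side lengths squared: AB^2=49, BC^2=34.34, CA^2=34.34
Sorted: [34.34, 34.34, 49]
By sides: Isosceles, By angles: Acute

Isosceles, Acute


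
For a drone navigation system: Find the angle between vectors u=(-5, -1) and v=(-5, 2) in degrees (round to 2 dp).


u.v = 23, |u| = sqrt(26) = 5.099, |v| = sqrt(29) = 5.3852
cos(theta) = u.v/(|u||v|) = 23/sqrt(754) = 0.837611
theta = acos(0.837611) = 33.11 degrees

33.11 degrees


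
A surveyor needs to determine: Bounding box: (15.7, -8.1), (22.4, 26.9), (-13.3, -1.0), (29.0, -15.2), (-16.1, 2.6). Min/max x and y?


x range: [-16.1, 29]
y range: [-15.2, 26.9]
Bounding box: (-16.1,-15.2) to (29,26.9)

(-16.1,-15.2) to (29,26.9)


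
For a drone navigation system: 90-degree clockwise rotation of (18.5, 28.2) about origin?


90° CW: (x,y) -> (y, -x)
(18.5,28.2) -> (28.2, -18.5)

(28.2, -18.5)


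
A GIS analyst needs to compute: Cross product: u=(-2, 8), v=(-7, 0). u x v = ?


u x v = u_x*v_y - u_y*v_x = (-2)*0 - 8*(-7)
= 0 - (-56) = 56

56


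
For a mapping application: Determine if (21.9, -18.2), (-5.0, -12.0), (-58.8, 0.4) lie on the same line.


Cross product: ((-5)-21.9)*(0.4-(-18.2)) - ((-12)-(-18.2))*((-58.8)-21.9)
= 0

Yes, collinear


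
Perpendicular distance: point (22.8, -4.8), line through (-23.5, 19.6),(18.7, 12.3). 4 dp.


|cross product| = 691.69
|line direction| = sqrt(1834.13) = 42.8267
Distance = 691.69/sqrt(1834.13) = 16.1509

16.1509


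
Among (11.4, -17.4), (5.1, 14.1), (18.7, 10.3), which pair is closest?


d(P0,P1) = 32.1238, d(P0,P2) = 28.6458, d(P1,P2) = 14.1209
Closest: P1 and P2

Closest pair: (5.1, 14.1) and (18.7, 10.3), distance = 14.1209


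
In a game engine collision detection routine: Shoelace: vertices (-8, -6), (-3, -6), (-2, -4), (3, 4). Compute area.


Shoelace sum: ((-8)*(-6) - (-3)*(-6)) + ((-3)*(-4) - (-2)*(-6)) + ((-2)*4 - 3*(-4)) + (3*(-6) - (-8)*4)
= 48
Area = |48|/2 = 24

24


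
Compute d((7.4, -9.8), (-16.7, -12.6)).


dx=-24.1, dy=-2.8
d^2 = (-24.1)^2 + (-2.8)^2 = 588.65
d = sqrt(588.65) = 24.2621

24.2621


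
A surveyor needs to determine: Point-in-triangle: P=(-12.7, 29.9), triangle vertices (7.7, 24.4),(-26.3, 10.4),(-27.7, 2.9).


Cross products: AB x AP = -472.6, BC x BP = 74.7, CA x CP = 633.3
All same sign? no

No, outside


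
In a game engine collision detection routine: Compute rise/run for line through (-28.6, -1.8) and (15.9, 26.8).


slope = (y2-y1)/(x2-x1) = (26.8-(-1.8))/(15.9-(-28.6)) = 28.6/44.5 = 0.6427

0.6427


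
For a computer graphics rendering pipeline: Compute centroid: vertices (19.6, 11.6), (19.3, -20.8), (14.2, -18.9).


Centroid = ((x_A+x_B+x_C)/3, (y_A+y_B+y_C)/3)
= ((19.6+19.3+14.2)/3, (11.6+(-20.8)+(-18.9))/3)
= (17.7, -9.3667)

(17.7, -9.3667)


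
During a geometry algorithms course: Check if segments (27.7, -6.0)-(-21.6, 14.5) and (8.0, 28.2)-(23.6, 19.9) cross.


Cross products: d1=-370.01, d2=-459.4, d3=-1282.21, d4=-1192.82
d1*d2 < 0 and d3*d4 < 0? no

No, they don't intersect


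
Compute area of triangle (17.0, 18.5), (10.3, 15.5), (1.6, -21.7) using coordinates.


Area = |x_A(y_B-y_C) + x_B(y_C-y_A) + x_C(y_A-y_B)|/2
= |632.4 + (-414.06) + 4.8|/2
= 223.14/2 = 111.57

111.57


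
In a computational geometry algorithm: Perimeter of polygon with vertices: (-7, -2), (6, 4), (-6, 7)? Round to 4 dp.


Sides: (-7, -2)->(6, 4): sqrt(205) = 14.317821, (6, 4)->(-6, 7): sqrt(153) = 12.369317, (-6, 7)->(-7, -2): sqrt(82) = 9.055385
Sum = 35.742523
Perimeter = 35.7425

35.7425


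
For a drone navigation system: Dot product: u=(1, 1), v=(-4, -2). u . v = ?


u . v = u_x*v_x + u_y*v_y = 1*(-4) + 1*(-2)
= (-4) + (-2) = -6

-6


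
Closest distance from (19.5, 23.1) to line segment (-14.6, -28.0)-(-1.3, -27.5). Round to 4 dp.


Project P onto AB: t = 1 (clamped to [0,1])
Closest point on segment: (-1.3, -27.5)
Distance: 54.7083

54.7083


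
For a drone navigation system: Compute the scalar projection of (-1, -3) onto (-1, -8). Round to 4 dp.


u.v = 25, |v| = sqrt(65) = 8.0623
Scalar projection = u.v / |v| = 25 / sqrt(65) = 3.1009

3.1009


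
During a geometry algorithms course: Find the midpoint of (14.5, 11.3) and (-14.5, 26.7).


M = ((14.5+(-14.5))/2, (11.3+26.7)/2)
= (0, 19)

(0, 19)


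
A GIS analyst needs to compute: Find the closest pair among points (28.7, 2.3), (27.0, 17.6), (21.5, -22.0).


d(P0,P1) = 15.3942, d(P0,P2) = 25.3442, d(P1,P2) = 39.9801
Closest: P0 and P1

Closest pair: (28.7, 2.3) and (27.0, 17.6), distance = 15.3942


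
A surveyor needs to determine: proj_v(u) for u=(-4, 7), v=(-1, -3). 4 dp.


u.v = -17, |v| = sqrt(10) = 3.1623
Scalar projection = u.v / |v| = -17 / sqrt(10) = -5.3759

-5.3759


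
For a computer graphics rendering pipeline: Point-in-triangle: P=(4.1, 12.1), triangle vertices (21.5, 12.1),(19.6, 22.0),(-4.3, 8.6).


Cross products: AB x AP = 172.26, BC x BP = 28.91, CA x CP = 60.9
All same sign? yes

Yes, inside


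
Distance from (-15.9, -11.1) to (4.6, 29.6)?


dx=20.5, dy=40.7
d^2 = 20.5^2 + 40.7^2 = 2076.74
d = sqrt(2076.74) = 45.5713

45.5713


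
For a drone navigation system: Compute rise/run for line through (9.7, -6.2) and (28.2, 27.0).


slope = (y2-y1)/(x2-x1) = (27-(-6.2))/(28.2-9.7) = 33.2/18.5 = 1.7946

1.7946


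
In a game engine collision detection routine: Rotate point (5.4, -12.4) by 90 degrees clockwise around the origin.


90° CW: (x,y) -> (y, -x)
(5.4,-12.4) -> (-12.4, -5.4)

(-12.4, -5.4)


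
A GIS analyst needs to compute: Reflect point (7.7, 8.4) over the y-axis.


Reflection over y-axis: (x,y) -> (-x,y)
(7.7, 8.4) -> (-7.7, 8.4)

(-7.7, 8.4)


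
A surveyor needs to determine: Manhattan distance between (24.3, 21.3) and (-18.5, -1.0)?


|24.3-(-18.5)| + |21.3-(-1)| = 42.8 + 22.3 = 65.1

65.1


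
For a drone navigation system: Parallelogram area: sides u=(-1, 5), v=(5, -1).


|u x v| = |(-1)*(-1) - 5*5|
= |1 - 25| = 24

24


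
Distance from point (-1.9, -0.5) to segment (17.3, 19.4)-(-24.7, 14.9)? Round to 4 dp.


Project P onto AB: t = 0.5021 (clamped to [0,1])
Closest point on segment: (-3.79, 17.1404)
Distance: 17.7413

17.7413


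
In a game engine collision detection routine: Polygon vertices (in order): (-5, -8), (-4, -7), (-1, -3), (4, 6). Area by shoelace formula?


Shoelace sum: ((-5)*(-7) - (-4)*(-8)) + ((-4)*(-3) - (-1)*(-7)) + ((-1)*6 - 4*(-3)) + (4*(-8) - (-5)*6)
= 12
Area = |12|/2 = 6

6


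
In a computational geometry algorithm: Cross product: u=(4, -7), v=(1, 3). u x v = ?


u x v = u_x*v_y - u_y*v_x = 4*3 - (-7)*1
= 12 - (-7) = 19

19


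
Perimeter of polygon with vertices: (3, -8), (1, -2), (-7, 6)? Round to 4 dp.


Sides: (3, -8)->(1, -2): sqrt(40) = 6.324555, (1, -2)->(-7, 6): sqrt(128) = 11.313708, (-7, 6)->(3, -8): sqrt(296) = 17.204651
Sum = 34.842914
Perimeter = 34.8429

34.8429


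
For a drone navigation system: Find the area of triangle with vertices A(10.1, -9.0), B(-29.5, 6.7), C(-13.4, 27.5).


Area = |x_A(y_B-y_C) + x_B(y_C-y_A) + x_C(y_A-y_B)|/2
= |(-210.08) + (-1076.75) + 210.38|/2
= 1076.45/2 = 538.225

538.225


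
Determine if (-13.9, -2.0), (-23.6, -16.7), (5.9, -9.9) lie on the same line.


Cross product: ((-23.6)-(-13.9))*((-9.9)-(-2)) - ((-16.7)-(-2))*(5.9-(-13.9))
= 367.69

No, not collinear


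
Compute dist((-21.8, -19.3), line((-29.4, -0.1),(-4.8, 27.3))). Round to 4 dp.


|cross product| = 680.56
|line direction| = sqrt(1355.92) = 36.8228
Distance = 680.56/sqrt(1355.92) = 18.482

18.482


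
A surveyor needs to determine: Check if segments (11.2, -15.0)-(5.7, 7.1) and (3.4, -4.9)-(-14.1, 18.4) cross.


Cross products: d1=-4.99, d2=-263.59, d3=116.83, d4=375.43
d1*d2 < 0 and d3*d4 < 0? no

No, they don't intersect


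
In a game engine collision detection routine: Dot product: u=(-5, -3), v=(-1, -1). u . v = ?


u . v = u_x*v_x + u_y*v_y = (-5)*(-1) + (-3)*(-1)
= 5 + 3 = 8

8


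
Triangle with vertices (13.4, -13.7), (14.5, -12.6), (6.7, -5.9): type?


Side lengths squared: AB^2=2.42, BC^2=105.73, CA^2=105.73
Sorted: [2.42, 105.73, 105.73]
By sides: Isosceles, By angles: Acute

Isosceles, Acute


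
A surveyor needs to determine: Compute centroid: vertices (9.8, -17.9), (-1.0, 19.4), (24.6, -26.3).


Centroid = ((x_A+x_B+x_C)/3, (y_A+y_B+y_C)/3)
= ((9.8+(-1)+24.6)/3, ((-17.9)+19.4+(-26.3))/3)
= (11.1333, -8.2667)

(11.1333, -8.2667)


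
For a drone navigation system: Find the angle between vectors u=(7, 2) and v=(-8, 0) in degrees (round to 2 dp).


u.v = -56, |u| = sqrt(53) = 7.2801, |v| = sqrt(64) = 8
cos(theta) = u.v/(|u||v|) = -56/sqrt(3392) = -0.961524
theta = acos(-0.961524) = 164.05 degrees

164.05 degrees


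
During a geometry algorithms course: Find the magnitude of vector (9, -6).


|u| = sqrt(9^2 + (-6)^2) = sqrt(117) = 10.8167

10.8167


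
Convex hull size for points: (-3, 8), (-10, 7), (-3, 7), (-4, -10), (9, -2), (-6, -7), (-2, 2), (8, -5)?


Convex hull vertices (CCW): (-10, 7), (-6, -7), (-4, -10), (8, -5), (9, -2), (-3, 8)
Count = 6

6


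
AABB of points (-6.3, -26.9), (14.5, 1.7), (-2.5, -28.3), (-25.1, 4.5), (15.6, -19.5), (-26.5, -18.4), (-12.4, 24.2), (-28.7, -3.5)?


x range: [-28.7, 15.6]
y range: [-28.3, 24.2]
Bounding box: (-28.7,-28.3) to (15.6,24.2)

(-28.7,-28.3) to (15.6,24.2)


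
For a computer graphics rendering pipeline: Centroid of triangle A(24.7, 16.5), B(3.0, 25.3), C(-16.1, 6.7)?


Centroid = ((x_A+x_B+x_C)/3, (y_A+y_B+y_C)/3)
= ((24.7+3+(-16.1))/3, (16.5+25.3+6.7)/3)
= (3.8667, 16.1667)

(3.8667, 16.1667)


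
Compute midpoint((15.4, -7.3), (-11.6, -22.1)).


M = ((15.4+(-11.6))/2, ((-7.3)+(-22.1))/2)
= (1.9, -14.7)

(1.9, -14.7)


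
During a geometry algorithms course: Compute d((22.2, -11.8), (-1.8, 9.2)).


dx=-24, dy=21
d^2 = (-24)^2 + 21^2 = 1017
d = sqrt(1017) = 31.8904

31.8904


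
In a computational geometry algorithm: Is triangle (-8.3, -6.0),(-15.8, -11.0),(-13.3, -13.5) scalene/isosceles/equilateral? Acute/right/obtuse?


Side lengths squared: AB^2=81.25, BC^2=12.5, CA^2=81.25
Sorted: [12.5, 81.25, 81.25]
By sides: Isosceles, By angles: Acute

Isosceles, Acute


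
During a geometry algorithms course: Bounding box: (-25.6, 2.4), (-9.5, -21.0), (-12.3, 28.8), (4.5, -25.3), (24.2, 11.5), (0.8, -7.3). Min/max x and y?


x range: [-25.6, 24.2]
y range: [-25.3, 28.8]
Bounding box: (-25.6,-25.3) to (24.2,28.8)

(-25.6,-25.3) to (24.2,28.8)


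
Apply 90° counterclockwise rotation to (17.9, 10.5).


90° CCW: (x,y) -> (-y, x)
(17.9,10.5) -> (-10.5, 17.9)

(-10.5, 17.9)


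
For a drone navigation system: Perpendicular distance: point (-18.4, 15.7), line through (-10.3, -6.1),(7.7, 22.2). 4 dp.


|cross product| = 621.63
|line direction| = sqrt(1124.89) = 33.5394
Distance = 621.63/sqrt(1124.89) = 18.5343

18.5343


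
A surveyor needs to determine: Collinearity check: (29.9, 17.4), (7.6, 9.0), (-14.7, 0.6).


Cross product: (7.6-29.9)*(0.6-17.4) - (9-17.4)*((-14.7)-29.9)
= 0

Yes, collinear


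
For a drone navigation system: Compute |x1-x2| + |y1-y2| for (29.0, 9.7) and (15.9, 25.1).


|29-15.9| + |9.7-25.1| = 13.1 + 15.4 = 28.5

28.5


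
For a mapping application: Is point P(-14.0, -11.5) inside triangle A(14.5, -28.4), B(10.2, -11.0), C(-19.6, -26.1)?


Cross products: AB x AP = 423.23, BC x BP = -350.52, CA x CP = 510.74
All same sign? no

No, outside


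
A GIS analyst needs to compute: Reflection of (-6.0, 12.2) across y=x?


Reflection over y=x: (x,y) -> (y,x)
(-6, 12.2) -> (12.2, -6)

(12.2, -6)


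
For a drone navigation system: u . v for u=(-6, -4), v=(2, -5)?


u . v = u_x*v_x + u_y*v_y = (-6)*2 + (-4)*(-5)
= (-12) + 20 = 8

8


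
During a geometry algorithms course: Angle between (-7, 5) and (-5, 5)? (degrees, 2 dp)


u.v = 60, |u| = sqrt(74) = 8.6023, |v| = sqrt(50) = 7.0711
cos(theta) = u.v/(|u||v|) = 60/sqrt(3700) = 0.986394
theta = acos(0.986394) = 9.46 degrees

9.46 degrees


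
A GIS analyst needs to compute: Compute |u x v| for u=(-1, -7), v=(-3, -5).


|u x v| = |(-1)*(-5) - (-7)*(-3)|
= |5 - 21| = 16

16


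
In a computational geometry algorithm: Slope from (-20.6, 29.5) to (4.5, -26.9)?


slope = (y2-y1)/(x2-x1) = ((-26.9)-29.5)/(4.5-(-20.6)) = (-56.4)/25.1 = -2.247

-2.247


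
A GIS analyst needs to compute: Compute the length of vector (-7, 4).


|u| = sqrt((-7)^2 + 4^2) = sqrt(65) = 8.0623

8.0623


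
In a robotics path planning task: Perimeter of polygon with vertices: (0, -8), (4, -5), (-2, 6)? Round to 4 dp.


Sides: (0, -8)->(4, -5): sqrt(25) = 5, (4, -5)->(-2, 6): sqrt(157) = 12.529964, (-2, 6)->(0, -8): sqrt(200) = 14.142136
Sum = 31.6721
Perimeter = 31.6721

31.6721


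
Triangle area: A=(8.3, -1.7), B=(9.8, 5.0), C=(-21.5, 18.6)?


Area = |x_A(y_B-y_C) + x_B(y_C-y_A) + x_C(y_A-y_B)|/2
= |(-112.88) + 198.94 + 144.05|/2
= 230.11/2 = 115.055

115.055


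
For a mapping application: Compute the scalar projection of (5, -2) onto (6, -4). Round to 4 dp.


u.v = 38, |v| = sqrt(52) = 7.2111
Scalar projection = u.v / |v| = 38 / sqrt(52) = 5.2697

5.2697


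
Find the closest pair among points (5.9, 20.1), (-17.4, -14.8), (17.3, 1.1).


d(P0,P1) = 41.9631, d(P0,P2) = 22.1576, d(P1,P2) = 38.1694
Closest: P0 and P2

Closest pair: (5.9, 20.1) and (17.3, 1.1), distance = 22.1576


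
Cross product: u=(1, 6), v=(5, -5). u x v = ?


u x v = u_x*v_y - u_y*v_x = 1*(-5) - 6*5
= (-5) - 30 = -35

-35


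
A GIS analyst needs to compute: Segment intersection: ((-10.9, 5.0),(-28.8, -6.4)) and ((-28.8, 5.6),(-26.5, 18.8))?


Cross products: d1=-237.66, d2=-27.6, d3=-214.8, d4=-424.86
d1*d2 < 0 and d3*d4 < 0? no

No, they don't intersect


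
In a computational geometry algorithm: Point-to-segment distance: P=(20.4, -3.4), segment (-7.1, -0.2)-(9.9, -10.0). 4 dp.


Project P onto AB: t = 1 (clamped to [0,1])
Closest point on segment: (9.9, -10)
Distance: 12.402

12.402


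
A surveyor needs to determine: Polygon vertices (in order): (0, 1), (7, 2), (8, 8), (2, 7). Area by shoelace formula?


Shoelace sum: (0*2 - 7*1) + (7*8 - 8*2) + (8*7 - 2*8) + (2*1 - 0*7)
= 75
Area = |75|/2 = 37.5

37.5


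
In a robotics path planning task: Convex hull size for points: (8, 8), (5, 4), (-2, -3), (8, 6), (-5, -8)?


Convex hull vertices (CCW): (-5, -8), (8, 6), (8, 8), (-2, -3)
Count = 4

4


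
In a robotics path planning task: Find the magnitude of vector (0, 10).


|u| = sqrt(0^2 + 10^2) = sqrt(100) = 10

10


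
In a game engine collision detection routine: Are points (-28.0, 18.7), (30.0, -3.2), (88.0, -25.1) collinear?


Cross product: (30-(-28))*((-25.1)-18.7) - ((-3.2)-18.7)*(88-(-28))
= 0

Yes, collinear


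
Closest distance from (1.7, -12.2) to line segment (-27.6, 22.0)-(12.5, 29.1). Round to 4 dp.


Project P onto AB: t = 0.562 (clamped to [0,1])
Closest point on segment: (-5.0619, 25.9905)
Distance: 38.7845

38.7845


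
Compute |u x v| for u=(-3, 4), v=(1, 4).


|u x v| = |(-3)*4 - 4*1|
= |(-12) - 4| = 16

16


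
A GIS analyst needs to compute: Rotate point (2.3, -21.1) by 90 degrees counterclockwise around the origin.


90° CCW: (x,y) -> (-y, x)
(2.3,-21.1) -> (21.1, 2.3)

(21.1, 2.3)


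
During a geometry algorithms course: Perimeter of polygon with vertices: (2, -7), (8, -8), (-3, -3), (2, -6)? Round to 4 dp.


Sides: (2, -7)->(8, -8): sqrt(37) = 6.082763, (8, -8)->(-3, -3): sqrt(146) = 12.083046, (-3, -3)->(2, -6): sqrt(34) = 5.830952, (2, -6)->(2, -7): sqrt(1) = 1
Sum = 24.996761
Perimeter = 24.9968

24.9968


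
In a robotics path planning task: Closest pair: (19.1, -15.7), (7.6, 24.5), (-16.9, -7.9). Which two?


d(P0,P1) = 41.8126, d(P0,P2) = 36.8353, d(P1,P2) = 40.6203
Closest: P0 and P2

Closest pair: (19.1, -15.7) and (-16.9, -7.9), distance = 36.8353


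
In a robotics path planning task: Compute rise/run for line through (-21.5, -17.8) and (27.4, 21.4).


slope = (y2-y1)/(x2-x1) = (21.4-(-17.8))/(27.4-(-21.5)) = 39.2/48.9 = 0.8016

0.8016


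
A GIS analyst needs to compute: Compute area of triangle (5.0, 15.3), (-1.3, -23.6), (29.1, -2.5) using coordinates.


Area = |x_A(y_B-y_C) + x_B(y_C-y_A) + x_C(y_A-y_B)|/2
= |(-105.5) + 23.14 + 1131.99|/2
= 1049.63/2 = 524.815

524.815


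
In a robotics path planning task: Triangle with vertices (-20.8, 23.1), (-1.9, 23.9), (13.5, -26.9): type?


Side lengths squared: AB^2=357.85, BC^2=2817.8, CA^2=3676.49
Sorted: [357.85, 2817.8, 3676.49]
By sides: Scalene, By angles: Obtuse

Scalene, Obtuse


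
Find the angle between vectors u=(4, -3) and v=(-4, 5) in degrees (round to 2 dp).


u.v = -31, |u| = sqrt(25) = 5, |v| = sqrt(41) = 6.4031
cos(theta) = u.v/(|u||v|) = -31/sqrt(1025) = -0.968277
theta = acos(-0.968277) = 165.53 degrees

165.53 degrees


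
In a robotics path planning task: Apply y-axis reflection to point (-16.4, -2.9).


Reflection over y-axis: (x,y) -> (-x,y)
(-16.4, -2.9) -> (16.4, -2.9)

(16.4, -2.9)


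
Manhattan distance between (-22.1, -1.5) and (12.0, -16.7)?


|(-22.1)-12| + |(-1.5)-(-16.7)| = 34.1 + 15.2 = 49.3

49.3


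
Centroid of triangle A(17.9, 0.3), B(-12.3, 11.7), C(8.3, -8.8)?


Centroid = ((x_A+x_B+x_C)/3, (y_A+y_B+y_C)/3)
= ((17.9+(-12.3)+8.3)/3, (0.3+11.7+(-8.8))/3)
= (4.6333, 1.0667)

(4.6333, 1.0667)


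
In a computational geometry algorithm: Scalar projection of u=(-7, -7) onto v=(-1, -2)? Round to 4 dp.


u.v = 21, |v| = sqrt(5) = 2.2361
Scalar projection = u.v / |v| = 21 / sqrt(5) = 9.3915

9.3915


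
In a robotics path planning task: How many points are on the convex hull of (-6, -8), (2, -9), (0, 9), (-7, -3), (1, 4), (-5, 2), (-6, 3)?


Convex hull vertices (CCW): (-7, -3), (-6, -8), (2, -9), (1, 4), (0, 9), (-6, 3)
Count = 6

6


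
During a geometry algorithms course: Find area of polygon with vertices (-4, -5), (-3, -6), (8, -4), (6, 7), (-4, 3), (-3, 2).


Shoelace sum: ((-4)*(-6) - (-3)*(-5)) + ((-3)*(-4) - 8*(-6)) + (8*7 - 6*(-4)) + (6*3 - (-4)*7) + ((-4)*2 - (-3)*3) + ((-3)*(-5) - (-4)*2)
= 219
Area = |219|/2 = 109.5

109.5


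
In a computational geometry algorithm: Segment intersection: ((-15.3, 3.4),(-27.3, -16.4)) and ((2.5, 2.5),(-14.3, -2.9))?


Cross products: d1=-111.24, d2=156.6, d3=363.24, d4=95.4
d1*d2 < 0 and d3*d4 < 0? no

No, they don't intersect


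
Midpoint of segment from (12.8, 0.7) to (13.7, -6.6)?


M = ((12.8+13.7)/2, (0.7+(-6.6))/2)
= (13.25, -2.95)

(13.25, -2.95)


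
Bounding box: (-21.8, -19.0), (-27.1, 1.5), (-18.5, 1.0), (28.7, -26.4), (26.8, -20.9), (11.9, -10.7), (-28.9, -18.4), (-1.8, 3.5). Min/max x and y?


x range: [-28.9, 28.7]
y range: [-26.4, 3.5]
Bounding box: (-28.9,-26.4) to (28.7,3.5)

(-28.9,-26.4) to (28.7,3.5)


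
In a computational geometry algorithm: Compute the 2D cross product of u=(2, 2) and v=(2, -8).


u x v = u_x*v_y - u_y*v_x = 2*(-8) - 2*2
= (-16) - 4 = -20

-20


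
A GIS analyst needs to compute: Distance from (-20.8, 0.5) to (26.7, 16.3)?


dx=47.5, dy=15.8
d^2 = 47.5^2 + 15.8^2 = 2505.89
d = sqrt(2505.89) = 50.0589

50.0589


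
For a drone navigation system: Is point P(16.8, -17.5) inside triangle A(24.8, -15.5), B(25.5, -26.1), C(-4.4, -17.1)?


Cross products: AB x AP = -86.2, BC x BP = -178.84, CA x CP = -45.6
All same sign? yes

Yes, inside


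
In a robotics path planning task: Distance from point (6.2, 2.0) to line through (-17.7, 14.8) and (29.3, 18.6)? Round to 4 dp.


|cross product| = 692.42
|line direction| = sqrt(2223.44) = 47.1534
Distance = 692.42/sqrt(2223.44) = 14.6844

14.6844


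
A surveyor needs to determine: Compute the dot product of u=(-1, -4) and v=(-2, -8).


u . v = u_x*v_x + u_y*v_y = (-1)*(-2) + (-4)*(-8)
= 2 + 32 = 34

34


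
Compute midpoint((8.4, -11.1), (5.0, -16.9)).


M = ((8.4+5)/2, ((-11.1)+(-16.9))/2)
= (6.7, -14)

(6.7, -14)


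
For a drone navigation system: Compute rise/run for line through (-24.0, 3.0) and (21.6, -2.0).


slope = (y2-y1)/(x2-x1) = ((-2)-3)/(21.6-(-24)) = (-5)/45.6 = -0.1096

-0.1096


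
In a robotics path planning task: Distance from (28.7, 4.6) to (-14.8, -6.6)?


dx=-43.5, dy=-11.2
d^2 = (-43.5)^2 + (-11.2)^2 = 2017.69
d = sqrt(2017.69) = 44.9187

44.9187


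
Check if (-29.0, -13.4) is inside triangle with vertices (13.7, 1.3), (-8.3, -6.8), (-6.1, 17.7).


Cross products: AB x AP = -22.47, BC x BP = 492.63, CA x CP = -991.34
All same sign? no

No, outside


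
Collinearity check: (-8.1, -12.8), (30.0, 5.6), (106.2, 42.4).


Cross product: (30-(-8.1))*(42.4-(-12.8)) - (5.6-(-12.8))*(106.2-(-8.1))
= 0

Yes, collinear


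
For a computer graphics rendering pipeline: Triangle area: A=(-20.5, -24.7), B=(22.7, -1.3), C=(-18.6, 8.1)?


Area = |x_A(y_B-y_C) + x_B(y_C-y_A) + x_C(y_A-y_B)|/2
= |192.7 + 744.56 + 435.24|/2
= 1372.5/2 = 686.25

686.25


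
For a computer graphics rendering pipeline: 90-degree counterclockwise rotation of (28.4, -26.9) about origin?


90° CCW: (x,y) -> (-y, x)
(28.4,-26.9) -> (26.9, 28.4)

(26.9, 28.4)


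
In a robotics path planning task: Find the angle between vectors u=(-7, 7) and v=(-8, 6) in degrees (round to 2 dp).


u.v = 98, |u| = sqrt(98) = 9.8995, |v| = sqrt(100) = 10
cos(theta) = u.v/(|u||v|) = 98/sqrt(9800) = 0.989949
theta = acos(0.989949) = 8.13 degrees

8.13 degrees


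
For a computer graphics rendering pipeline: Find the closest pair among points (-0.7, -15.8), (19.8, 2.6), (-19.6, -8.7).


d(P0,P1) = 27.5465, d(P0,P2) = 20.1896, d(P1,P2) = 40.9884
Closest: P0 and P2

Closest pair: (-0.7, -15.8) and (-19.6, -8.7), distance = 20.1896


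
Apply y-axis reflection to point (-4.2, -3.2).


Reflection over y-axis: (x,y) -> (-x,y)
(-4.2, -3.2) -> (4.2, -3.2)

(4.2, -3.2)


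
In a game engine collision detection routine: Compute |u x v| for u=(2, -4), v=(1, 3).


|u x v| = |2*3 - (-4)*1|
= |6 - (-4)| = 10

10


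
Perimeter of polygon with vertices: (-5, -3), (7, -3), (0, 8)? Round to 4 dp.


Sides: (-5, -3)->(7, -3): sqrt(144) = 12, (7, -3)->(0, 8): sqrt(170) = 13.038405, (0, 8)->(-5, -3): sqrt(146) = 12.083046
Sum = 37.121451
Perimeter = 37.1215

37.1215


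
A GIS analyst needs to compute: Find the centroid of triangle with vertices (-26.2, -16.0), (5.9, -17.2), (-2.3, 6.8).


Centroid = ((x_A+x_B+x_C)/3, (y_A+y_B+y_C)/3)
= (((-26.2)+5.9+(-2.3))/3, ((-16)+(-17.2)+6.8)/3)
= (-7.5333, -8.8)

(-7.5333, -8.8)


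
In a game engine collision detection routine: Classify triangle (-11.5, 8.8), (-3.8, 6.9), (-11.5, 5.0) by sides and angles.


Side lengths squared: AB^2=62.9, BC^2=62.9, CA^2=14.44
Sorted: [14.44, 62.9, 62.9]
By sides: Isosceles, By angles: Acute

Isosceles, Acute


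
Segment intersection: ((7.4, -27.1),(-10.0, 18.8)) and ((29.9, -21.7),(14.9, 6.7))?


Cross products: d1=720, d2=525.66, d3=-1126.71, d4=-932.37
d1*d2 < 0 and d3*d4 < 0? no

No, they don't intersect


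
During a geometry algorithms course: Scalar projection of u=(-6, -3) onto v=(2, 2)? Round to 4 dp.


u.v = -18, |v| = sqrt(8) = 2.8284
Scalar projection = u.v / |v| = -18 / sqrt(8) = -6.364

-6.364


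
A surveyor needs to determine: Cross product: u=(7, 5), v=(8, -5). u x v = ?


u x v = u_x*v_y - u_y*v_x = 7*(-5) - 5*8
= (-35) - 40 = -75

-75


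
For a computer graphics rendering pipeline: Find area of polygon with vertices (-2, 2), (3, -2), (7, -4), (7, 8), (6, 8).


Shoelace sum: ((-2)*(-2) - 3*2) + (3*(-4) - 7*(-2)) + (7*8 - 7*(-4)) + (7*8 - 6*8) + (6*2 - (-2)*8)
= 120
Area = |120|/2 = 60

60


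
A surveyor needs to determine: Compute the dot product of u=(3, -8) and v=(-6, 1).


u . v = u_x*v_x + u_y*v_y = 3*(-6) + (-8)*1
= (-18) + (-8) = -26

-26


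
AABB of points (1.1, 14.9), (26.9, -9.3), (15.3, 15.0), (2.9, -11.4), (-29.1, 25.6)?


x range: [-29.1, 26.9]
y range: [-11.4, 25.6]
Bounding box: (-29.1,-11.4) to (26.9,25.6)

(-29.1,-11.4) to (26.9,25.6)


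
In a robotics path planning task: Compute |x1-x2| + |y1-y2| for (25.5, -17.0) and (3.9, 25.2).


|25.5-3.9| + |(-17)-25.2| = 21.6 + 42.2 = 63.8

63.8


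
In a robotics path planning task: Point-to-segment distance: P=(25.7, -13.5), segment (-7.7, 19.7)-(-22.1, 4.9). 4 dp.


Project P onto AB: t = 0.0244 (clamped to [0,1])
Closest point on segment: (-8.0512, 19.339)
Distance: 47.0908

47.0908


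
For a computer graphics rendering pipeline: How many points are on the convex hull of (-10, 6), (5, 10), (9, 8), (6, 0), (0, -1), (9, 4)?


Convex hull vertices (CCW): (-10, 6), (0, -1), (6, 0), (9, 4), (9, 8), (5, 10)
Count = 6

6


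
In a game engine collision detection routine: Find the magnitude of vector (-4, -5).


|u| = sqrt((-4)^2 + (-5)^2) = sqrt(41) = 6.4031

6.4031


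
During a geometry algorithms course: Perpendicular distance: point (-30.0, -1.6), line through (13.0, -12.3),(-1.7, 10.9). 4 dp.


|cross product| = 840.31
|line direction| = sqrt(754.33) = 27.4651
Distance = 840.31/sqrt(754.33) = 30.5956

30.5956


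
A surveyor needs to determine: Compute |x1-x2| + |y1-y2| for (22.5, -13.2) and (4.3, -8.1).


|22.5-4.3| + |(-13.2)-(-8.1)| = 18.2 + 5.1 = 23.3

23.3


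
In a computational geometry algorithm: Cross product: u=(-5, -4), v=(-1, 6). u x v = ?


u x v = u_x*v_y - u_y*v_x = (-5)*6 - (-4)*(-1)
= (-30) - 4 = -34

-34


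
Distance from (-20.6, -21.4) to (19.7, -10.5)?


dx=40.3, dy=10.9
d^2 = 40.3^2 + 10.9^2 = 1742.9
d = sqrt(1742.9) = 41.7481

41.7481


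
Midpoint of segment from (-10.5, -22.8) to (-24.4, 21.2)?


M = (((-10.5)+(-24.4))/2, ((-22.8)+21.2)/2)
= (-17.45, -0.8)

(-17.45, -0.8)


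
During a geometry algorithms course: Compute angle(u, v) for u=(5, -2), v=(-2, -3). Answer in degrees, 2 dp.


u.v = -4, |u| = sqrt(29) = 5.3852, |v| = sqrt(13) = 3.6056
cos(theta) = u.v/(|u||v|) = -4/sqrt(377) = -0.20601
theta = acos(-0.20601) = 101.89 degrees

101.89 degrees


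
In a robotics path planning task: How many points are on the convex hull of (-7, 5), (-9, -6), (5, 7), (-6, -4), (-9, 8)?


Convex hull vertices (CCW): (-9, -6), (-6, -4), (5, 7), (-9, 8)
Count = 4

4


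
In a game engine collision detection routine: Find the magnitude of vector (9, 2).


|u| = sqrt(9^2 + 2^2) = sqrt(85) = 9.2195

9.2195


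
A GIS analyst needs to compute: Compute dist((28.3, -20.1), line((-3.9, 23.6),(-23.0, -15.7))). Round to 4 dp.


|cross product| = 2100.13
|line direction| = sqrt(1909.3) = 43.6955
Distance = 2100.13/sqrt(1909.3) = 48.0628

48.0628


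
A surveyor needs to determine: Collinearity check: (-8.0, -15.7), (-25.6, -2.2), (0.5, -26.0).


Cross product: ((-25.6)-(-8))*((-26)-(-15.7)) - ((-2.2)-(-15.7))*(0.5-(-8))
= 66.53

No, not collinear


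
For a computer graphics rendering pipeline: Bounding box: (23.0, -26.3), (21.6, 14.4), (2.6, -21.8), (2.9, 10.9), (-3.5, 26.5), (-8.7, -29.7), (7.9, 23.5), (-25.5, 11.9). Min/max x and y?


x range: [-25.5, 23]
y range: [-29.7, 26.5]
Bounding box: (-25.5,-29.7) to (23,26.5)

(-25.5,-29.7) to (23,26.5)


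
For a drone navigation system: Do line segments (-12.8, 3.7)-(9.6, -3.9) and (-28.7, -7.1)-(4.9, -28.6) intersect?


Cross products: d1=704.73, d2=930.97, d3=-362.76, d4=-589
d1*d2 < 0 and d3*d4 < 0? no

No, they don't intersect


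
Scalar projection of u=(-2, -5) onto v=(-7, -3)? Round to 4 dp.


u.v = 29, |v| = sqrt(58) = 7.6158
Scalar projection = u.v / |v| = 29 / sqrt(58) = 3.8079

3.8079


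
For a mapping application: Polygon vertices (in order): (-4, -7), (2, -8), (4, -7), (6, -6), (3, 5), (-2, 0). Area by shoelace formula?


Shoelace sum: ((-4)*(-8) - 2*(-7)) + (2*(-7) - 4*(-8)) + (4*(-6) - 6*(-7)) + (6*5 - 3*(-6)) + (3*0 - (-2)*5) + ((-2)*(-7) - (-4)*0)
= 154
Area = |154|/2 = 77

77


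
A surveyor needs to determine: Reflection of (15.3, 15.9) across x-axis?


Reflection over x-axis: (x,y) -> (x,-y)
(15.3, 15.9) -> (15.3, -15.9)

(15.3, -15.9)


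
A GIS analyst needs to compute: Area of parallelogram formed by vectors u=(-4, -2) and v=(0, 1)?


|u x v| = |(-4)*1 - (-2)*0|
= |(-4) - 0| = 4

4


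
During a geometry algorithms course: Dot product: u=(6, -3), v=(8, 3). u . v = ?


u . v = u_x*v_x + u_y*v_y = 6*8 + (-3)*3
= 48 + (-9) = 39

39


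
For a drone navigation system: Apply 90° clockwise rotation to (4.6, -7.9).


90° CW: (x,y) -> (y, -x)
(4.6,-7.9) -> (-7.9, -4.6)

(-7.9, -4.6)


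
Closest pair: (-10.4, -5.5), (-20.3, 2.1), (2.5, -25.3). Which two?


d(P0,P1) = 12.4808, d(P0,P2) = 23.6315, d(P1,P2) = 35.6455
Closest: P0 and P1

Closest pair: (-10.4, -5.5) and (-20.3, 2.1), distance = 12.4808


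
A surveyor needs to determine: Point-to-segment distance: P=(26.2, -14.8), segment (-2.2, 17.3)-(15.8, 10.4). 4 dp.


Project P onto AB: t = 1 (clamped to [0,1])
Closest point on segment: (15.8, 10.4)
Distance: 27.2617

27.2617


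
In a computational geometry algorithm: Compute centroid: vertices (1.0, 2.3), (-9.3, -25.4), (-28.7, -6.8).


Centroid = ((x_A+x_B+x_C)/3, (y_A+y_B+y_C)/3)
= ((1+(-9.3)+(-28.7))/3, (2.3+(-25.4)+(-6.8))/3)
= (-12.3333, -9.9667)

(-12.3333, -9.9667)


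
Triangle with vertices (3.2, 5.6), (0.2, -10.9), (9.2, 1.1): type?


Side lengths squared: AB^2=281.25, BC^2=225, CA^2=56.25
Sorted: [56.25, 225, 281.25]
By sides: Scalene, By angles: Right

Scalene, Right


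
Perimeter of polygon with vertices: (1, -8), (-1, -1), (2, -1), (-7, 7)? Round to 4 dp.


Sides: (1, -8)->(-1, -1): sqrt(53) = 7.28011, (-1, -1)->(2, -1): sqrt(9) = 3, (2, -1)->(-7, 7): sqrt(145) = 12.041595, (-7, 7)->(1, -8): sqrt(289) = 17
Sum = 39.321705
Perimeter = 39.3217

39.3217


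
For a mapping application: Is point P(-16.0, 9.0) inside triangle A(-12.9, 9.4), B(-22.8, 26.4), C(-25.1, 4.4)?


Cross products: AB x AP = 56.66, BC x BP = 189.62, CA x CP = 10.62
All same sign? yes

Yes, inside


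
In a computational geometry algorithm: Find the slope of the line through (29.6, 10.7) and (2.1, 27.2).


slope = (y2-y1)/(x2-x1) = (27.2-10.7)/(2.1-29.6) = 16.5/(-27.5) = -0.6

-0.6


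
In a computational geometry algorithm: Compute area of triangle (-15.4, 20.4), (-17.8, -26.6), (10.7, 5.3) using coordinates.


Area = |x_A(y_B-y_C) + x_B(y_C-y_A) + x_C(y_A-y_B)|/2
= |491.26 + 268.78 + 502.9|/2
= 1262.94/2 = 631.47

631.47


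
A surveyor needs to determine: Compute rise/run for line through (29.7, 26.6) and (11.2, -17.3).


slope = (y2-y1)/(x2-x1) = ((-17.3)-26.6)/(11.2-29.7) = (-43.9)/(-18.5) = 2.373

2.373


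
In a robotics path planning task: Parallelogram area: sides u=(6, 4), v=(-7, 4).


|u x v| = |6*4 - 4*(-7)|
= |24 - (-28)| = 52

52


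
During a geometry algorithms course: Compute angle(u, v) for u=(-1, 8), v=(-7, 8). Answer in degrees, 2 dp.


u.v = 71, |u| = sqrt(65) = 8.0623, |v| = sqrt(113) = 10.6301
cos(theta) = u.v/(|u||v|) = 71/sqrt(7345) = 0.828443
theta = acos(0.828443) = 34.06 degrees

34.06 degrees


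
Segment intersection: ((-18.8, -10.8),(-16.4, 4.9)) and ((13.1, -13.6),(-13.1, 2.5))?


Cross products: d1=440.23, d2=-9.75, d3=-507.55, d4=-57.57
d1*d2 < 0 and d3*d4 < 0? no

No, they don't intersect


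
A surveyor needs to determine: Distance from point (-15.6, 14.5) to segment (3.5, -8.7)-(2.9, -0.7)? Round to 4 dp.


Project P onto AB: t = 1 (clamped to [0,1])
Closest point on segment: (2.9, -0.7)
Distance: 23.9435

23.9435


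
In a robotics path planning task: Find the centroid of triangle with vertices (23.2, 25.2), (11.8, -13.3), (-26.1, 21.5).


Centroid = ((x_A+x_B+x_C)/3, (y_A+y_B+y_C)/3)
= ((23.2+11.8+(-26.1))/3, (25.2+(-13.3)+21.5)/3)
= (2.9667, 11.1333)

(2.9667, 11.1333)


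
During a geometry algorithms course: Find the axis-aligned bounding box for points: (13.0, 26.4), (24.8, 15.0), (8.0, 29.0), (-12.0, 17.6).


x range: [-12, 24.8]
y range: [15, 29]
Bounding box: (-12,15) to (24.8,29)

(-12,15) to (24.8,29)


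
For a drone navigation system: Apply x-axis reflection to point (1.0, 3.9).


Reflection over x-axis: (x,y) -> (x,-y)
(1, 3.9) -> (1, -3.9)

(1, -3.9)


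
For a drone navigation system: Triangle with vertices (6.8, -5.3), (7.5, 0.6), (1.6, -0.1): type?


Side lengths squared: AB^2=35.3, BC^2=35.3, CA^2=54.08
Sorted: [35.3, 35.3, 54.08]
By sides: Isosceles, By angles: Acute

Isosceles, Acute


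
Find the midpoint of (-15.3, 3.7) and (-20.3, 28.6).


M = (((-15.3)+(-20.3))/2, (3.7+28.6)/2)
= (-17.8, 16.15)

(-17.8, 16.15)


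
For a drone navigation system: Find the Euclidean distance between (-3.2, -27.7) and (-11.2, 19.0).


dx=-8, dy=46.7
d^2 = (-8)^2 + 46.7^2 = 2244.89
d = sqrt(2244.89) = 47.3803

47.3803


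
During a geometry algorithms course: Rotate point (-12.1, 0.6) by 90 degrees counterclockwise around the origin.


90° CCW: (x,y) -> (-y, x)
(-12.1,0.6) -> (-0.6, -12.1)

(-0.6, -12.1)


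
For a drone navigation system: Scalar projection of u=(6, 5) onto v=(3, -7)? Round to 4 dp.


u.v = -17, |v| = sqrt(58) = 7.6158
Scalar projection = u.v / |v| = -17 / sqrt(58) = -2.2322

-2.2322


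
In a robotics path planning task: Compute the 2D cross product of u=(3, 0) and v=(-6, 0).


u x v = u_x*v_y - u_y*v_x = 3*0 - 0*(-6)
= 0 - 0 = 0

0


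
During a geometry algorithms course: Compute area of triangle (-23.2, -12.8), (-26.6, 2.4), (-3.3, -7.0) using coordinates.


Area = |x_A(y_B-y_C) + x_B(y_C-y_A) + x_C(y_A-y_B)|/2
= |(-218.08) + (-154.28) + 50.16|/2
= 322.2/2 = 161.1

161.1


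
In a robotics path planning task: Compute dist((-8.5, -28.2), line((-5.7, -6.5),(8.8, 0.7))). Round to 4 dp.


|cross product| = 294.49
|line direction| = sqrt(262.09) = 16.1892
Distance = 294.49/sqrt(262.09) = 18.1905

18.1905


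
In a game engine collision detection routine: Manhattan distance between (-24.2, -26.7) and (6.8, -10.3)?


|(-24.2)-6.8| + |(-26.7)-(-10.3)| = 31 + 16.4 = 47.4

47.4


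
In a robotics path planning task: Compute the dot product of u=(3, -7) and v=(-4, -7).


u . v = u_x*v_x + u_y*v_y = 3*(-4) + (-7)*(-7)
= (-12) + 49 = 37

37


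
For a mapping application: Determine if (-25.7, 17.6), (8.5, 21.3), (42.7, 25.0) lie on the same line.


Cross product: (8.5-(-25.7))*(25-17.6) - (21.3-17.6)*(42.7-(-25.7))
= 0

Yes, collinear


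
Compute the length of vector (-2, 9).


|u| = sqrt((-2)^2 + 9^2) = sqrt(85) = 9.2195

9.2195


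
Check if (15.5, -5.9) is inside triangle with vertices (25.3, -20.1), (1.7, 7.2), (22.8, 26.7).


Cross products: AB x AP = -67.58, BC x BP = -545.51, CA x CP = -423.14
All same sign? yes

Yes, inside


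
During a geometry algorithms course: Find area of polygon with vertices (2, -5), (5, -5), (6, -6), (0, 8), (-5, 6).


Shoelace sum: (2*(-5) - 5*(-5)) + (5*(-6) - 6*(-5)) + (6*8 - 0*(-6)) + (0*6 - (-5)*8) + ((-5)*(-5) - 2*6)
= 116
Area = |116|/2 = 58

58


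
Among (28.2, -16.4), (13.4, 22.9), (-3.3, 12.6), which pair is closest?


d(P0,P1) = 41.9944, d(P0,P2) = 42.8165, d(P1,P2) = 19.6209
Closest: P1 and P2

Closest pair: (13.4, 22.9) and (-3.3, 12.6), distance = 19.6209


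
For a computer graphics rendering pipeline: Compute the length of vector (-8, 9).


|u| = sqrt((-8)^2 + 9^2) = sqrt(145) = 12.0416

12.0416


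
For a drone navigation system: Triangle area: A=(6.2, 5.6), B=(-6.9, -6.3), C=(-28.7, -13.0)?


Area = |x_A(y_B-y_C) + x_B(y_C-y_A) + x_C(y_A-y_B)|/2
= |41.54 + 128.34 + (-341.53)|/2
= 171.65/2 = 85.825

85.825


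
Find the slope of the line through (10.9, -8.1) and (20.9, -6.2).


slope = (y2-y1)/(x2-x1) = ((-6.2)-(-8.1))/(20.9-10.9) = 1.9/10 = 0.19

0.19


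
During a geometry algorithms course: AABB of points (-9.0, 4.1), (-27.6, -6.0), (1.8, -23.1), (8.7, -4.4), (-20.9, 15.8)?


x range: [-27.6, 8.7]
y range: [-23.1, 15.8]
Bounding box: (-27.6,-23.1) to (8.7,15.8)

(-27.6,-23.1) to (8.7,15.8)


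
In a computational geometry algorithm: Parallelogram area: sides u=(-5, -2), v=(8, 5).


|u x v| = |(-5)*5 - (-2)*8|
= |(-25) - (-16)| = 9

9


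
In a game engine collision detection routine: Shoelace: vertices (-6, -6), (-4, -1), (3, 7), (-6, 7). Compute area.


Shoelace sum: ((-6)*(-1) - (-4)*(-6)) + ((-4)*7 - 3*(-1)) + (3*7 - (-6)*7) + ((-6)*(-6) - (-6)*7)
= 98
Area = |98|/2 = 49

49


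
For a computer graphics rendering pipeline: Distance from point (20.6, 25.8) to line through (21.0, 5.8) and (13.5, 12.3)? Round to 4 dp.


|cross product| = 147.4
|line direction| = sqrt(98.5) = 9.9247
Distance = 147.4/sqrt(98.5) = 14.8518

14.8518


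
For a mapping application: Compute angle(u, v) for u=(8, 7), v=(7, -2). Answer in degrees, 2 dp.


u.v = 42, |u| = sqrt(113) = 10.6301, |v| = sqrt(53) = 7.2801
cos(theta) = u.v/(|u||v|) = 42/sqrt(5989) = 0.542715
theta = acos(0.542715) = 57.13 degrees

57.13 degrees


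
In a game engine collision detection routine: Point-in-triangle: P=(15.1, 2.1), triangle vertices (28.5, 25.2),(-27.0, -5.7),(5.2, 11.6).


Cross products: AB x AP = 867.99, BC x BP = -477.17, CA x CP = -355.99
All same sign? no

No, outside


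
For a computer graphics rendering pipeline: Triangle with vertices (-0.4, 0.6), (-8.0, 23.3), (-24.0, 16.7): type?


Side lengths squared: AB^2=573.05, BC^2=299.56, CA^2=816.17
Sorted: [299.56, 573.05, 816.17]
By sides: Scalene, By angles: Acute

Scalene, Acute


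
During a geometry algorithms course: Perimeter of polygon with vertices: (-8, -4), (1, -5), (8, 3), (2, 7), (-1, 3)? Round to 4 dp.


Sides: (-8, -4)->(1, -5): sqrt(82) = 9.055385, (1, -5)->(8, 3): sqrt(113) = 10.630146, (8, 3)->(2, 7): sqrt(52) = 7.211103, (2, 7)->(-1, 3): sqrt(25) = 5, (-1, 3)->(-8, -4): sqrt(98) = 9.899495
Sum = 41.796129
Perimeter = 41.7961

41.7961


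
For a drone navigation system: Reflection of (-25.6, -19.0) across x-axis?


Reflection over x-axis: (x,y) -> (x,-y)
(-25.6, -19) -> (-25.6, 19)

(-25.6, 19)


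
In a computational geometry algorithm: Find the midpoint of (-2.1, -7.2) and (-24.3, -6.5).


M = (((-2.1)+(-24.3))/2, ((-7.2)+(-6.5))/2)
= (-13.2, -6.85)

(-13.2, -6.85)


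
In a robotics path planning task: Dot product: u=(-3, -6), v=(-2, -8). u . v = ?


u . v = u_x*v_x + u_y*v_y = (-3)*(-2) + (-6)*(-8)
= 6 + 48 = 54

54


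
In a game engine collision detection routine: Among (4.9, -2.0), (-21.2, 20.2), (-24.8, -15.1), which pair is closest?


d(P0,P1) = 34.2644, d(P0,P2) = 32.4607, d(P1,P2) = 35.4831
Closest: P0 and P2

Closest pair: (4.9, -2.0) and (-24.8, -15.1), distance = 32.4607


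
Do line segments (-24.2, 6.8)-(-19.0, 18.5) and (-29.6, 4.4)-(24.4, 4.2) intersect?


Cross products: d1=130.68, d2=763.52, d3=50.7, d4=-582.14
d1*d2 < 0 and d3*d4 < 0? no

No, they don't intersect


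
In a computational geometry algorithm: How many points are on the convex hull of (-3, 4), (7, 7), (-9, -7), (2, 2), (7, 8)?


Convex hull vertices (CCW): (-9, -7), (2, 2), (7, 7), (7, 8), (-3, 4)
Count = 5

5
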